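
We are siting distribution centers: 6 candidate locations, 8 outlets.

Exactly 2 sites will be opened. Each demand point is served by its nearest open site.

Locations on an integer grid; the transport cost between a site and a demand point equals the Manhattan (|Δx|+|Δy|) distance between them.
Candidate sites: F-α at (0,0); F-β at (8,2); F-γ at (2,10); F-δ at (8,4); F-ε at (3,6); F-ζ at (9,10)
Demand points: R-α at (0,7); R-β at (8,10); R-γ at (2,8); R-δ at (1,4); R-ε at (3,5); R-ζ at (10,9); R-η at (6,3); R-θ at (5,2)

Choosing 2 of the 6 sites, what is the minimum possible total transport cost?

27

Open {F-ε, F-ζ}.
  R-α→F-ε 4, R-β→F-ζ 1, R-γ→F-ε 3, R-δ→F-ε 4, R-ε→F-ε 1, R-ζ→F-ζ 2, R-η→F-ε 6, R-θ→F-ε 6  ⇒ total 27.
Compare {F-δ, F-ε}: total 33.
Compare {F-β, F-ε}: total 35.
No size-2 selection does better; minimum is 27.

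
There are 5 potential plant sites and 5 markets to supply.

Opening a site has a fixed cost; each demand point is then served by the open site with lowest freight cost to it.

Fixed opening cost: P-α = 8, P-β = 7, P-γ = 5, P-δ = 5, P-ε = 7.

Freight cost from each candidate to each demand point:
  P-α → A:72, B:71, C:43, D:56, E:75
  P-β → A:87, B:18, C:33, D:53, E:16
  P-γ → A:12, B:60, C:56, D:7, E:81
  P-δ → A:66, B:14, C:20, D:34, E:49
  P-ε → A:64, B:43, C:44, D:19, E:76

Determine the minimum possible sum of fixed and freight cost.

Open {P-β, P-γ, P-δ}: assign each demand point to its cheapest open site.
  A→P-γ 12, B→P-δ 14, C→P-δ 20, D→P-γ 7, E→P-β 16
  freight cost 69, fixed 17 → total 86.
Compare {P-β, P-γ, P-δ, P-ε}: freight cost 69 + fixed 24 = 93.
Compare {P-α, P-β, P-γ, P-δ}: freight cost 69 + fixed 25 = 94.
Compare {P-β, P-γ}: freight cost 86 + fixed 12 = 98.
All other subsets cost ≥ 93. Minimum total cost: 86.

86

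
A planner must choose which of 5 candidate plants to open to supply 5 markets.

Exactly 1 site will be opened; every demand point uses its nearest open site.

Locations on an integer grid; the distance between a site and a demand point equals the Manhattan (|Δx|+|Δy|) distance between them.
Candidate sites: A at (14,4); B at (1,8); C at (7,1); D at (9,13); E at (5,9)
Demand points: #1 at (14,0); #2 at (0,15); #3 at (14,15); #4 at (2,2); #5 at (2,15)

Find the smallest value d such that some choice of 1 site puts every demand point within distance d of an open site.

Open {D}.
  Farthest demand point is #1 at distance 18 (to D); all others are ≤ 18.
With {E} the worst case is 18.
With {B} the worst case is 21.
No size-1 selection achieves below 18.

18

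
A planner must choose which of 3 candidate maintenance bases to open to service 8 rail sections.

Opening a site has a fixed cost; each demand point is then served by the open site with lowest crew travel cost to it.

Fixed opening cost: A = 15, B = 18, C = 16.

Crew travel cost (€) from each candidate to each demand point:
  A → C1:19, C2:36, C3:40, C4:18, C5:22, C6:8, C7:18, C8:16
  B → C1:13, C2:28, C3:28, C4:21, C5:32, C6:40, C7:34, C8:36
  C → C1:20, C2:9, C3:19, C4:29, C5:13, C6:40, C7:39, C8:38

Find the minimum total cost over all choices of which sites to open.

151

Open {A, C}: assign each demand point to its cheapest open site.
  C1→A 19, C2→C 9, C3→C 19, C4→A 18, C5→C 13, C6→A 8, C7→A 18, C8→A 16
  crew travel cost 120, fixed 31 → total 151.
Compare {A, B, C}: crew travel cost 114 + fixed 49 = 163.
Compare {A, B}: crew travel cost 151 + fixed 33 = 184.
Compare {A}: crew travel cost 177 + fixed 15 = 192.
All other subsets cost ≥ 163. Minimum total cost: 151.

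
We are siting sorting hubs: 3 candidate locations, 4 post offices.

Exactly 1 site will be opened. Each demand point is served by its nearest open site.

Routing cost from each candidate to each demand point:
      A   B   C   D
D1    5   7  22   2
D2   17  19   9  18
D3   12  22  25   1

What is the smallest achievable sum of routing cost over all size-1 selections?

Open {D1}.
  A→D1 5, B→D1 7, C→D1 22, D→D1 2  ⇒ total 36.
Compare {D3}: total 60.
Compare {D2}: total 63.

36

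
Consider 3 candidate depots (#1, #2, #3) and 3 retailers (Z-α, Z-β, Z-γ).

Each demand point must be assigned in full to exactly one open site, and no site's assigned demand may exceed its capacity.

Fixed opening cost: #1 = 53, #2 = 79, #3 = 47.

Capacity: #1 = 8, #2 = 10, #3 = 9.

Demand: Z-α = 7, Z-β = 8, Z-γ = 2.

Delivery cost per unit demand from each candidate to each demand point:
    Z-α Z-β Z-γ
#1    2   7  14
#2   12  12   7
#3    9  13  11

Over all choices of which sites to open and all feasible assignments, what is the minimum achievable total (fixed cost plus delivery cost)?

Open {#1, #3}; cheapest assignment that respects the capacities:
  #1 (cap 8, load 8): Z-β — cost 8×7 = 56
  #3 (cap 9, load 9): Z-α, Z-γ — cost 7×9 + 2×11 = 85
  Shipping 141, fixed 100 → total 241.
  Any other capacity-feasible assignment to {#1, #3} ships for at least 141.
Compare {#1, #2}: its best feasible assignment gives total 256.
Compare {#2, #3}: its best feasible assignment gives total 299.
Every other set of open sites that can feasibly serve all demand totals ≥ 256 even under its best assignment. Minimum: 241.

241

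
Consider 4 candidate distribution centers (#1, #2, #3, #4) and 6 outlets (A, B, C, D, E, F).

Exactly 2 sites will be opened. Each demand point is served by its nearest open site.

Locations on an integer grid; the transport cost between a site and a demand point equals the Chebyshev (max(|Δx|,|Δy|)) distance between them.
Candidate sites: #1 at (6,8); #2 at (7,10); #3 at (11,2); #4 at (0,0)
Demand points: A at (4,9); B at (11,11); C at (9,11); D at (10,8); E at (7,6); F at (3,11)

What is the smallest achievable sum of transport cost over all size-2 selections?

Open {#1, #2}.
  A→#1 2, B→#2 4, C→#2 2, D→#2 3, E→#1 2, F→#1 3  ⇒ total 16.
Compare {#1, #3}: total 19.
Compare {#1, #4}: total 19.
No size-2 selection does better; minimum is 16.

16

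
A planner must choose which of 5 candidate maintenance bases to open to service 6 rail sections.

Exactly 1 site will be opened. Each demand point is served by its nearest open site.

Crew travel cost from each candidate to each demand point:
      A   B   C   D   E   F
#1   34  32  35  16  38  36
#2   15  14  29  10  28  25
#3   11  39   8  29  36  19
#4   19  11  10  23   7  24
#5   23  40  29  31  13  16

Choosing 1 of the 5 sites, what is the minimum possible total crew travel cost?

Open {#4}.
  A→#4 19, B→#4 11, C→#4 10, D→#4 23, E→#4 7, F→#4 24  ⇒ total 94.
Compare {#2}: total 121.
Compare {#3}: total 142.
No size-1 selection does better; minimum is 94.

94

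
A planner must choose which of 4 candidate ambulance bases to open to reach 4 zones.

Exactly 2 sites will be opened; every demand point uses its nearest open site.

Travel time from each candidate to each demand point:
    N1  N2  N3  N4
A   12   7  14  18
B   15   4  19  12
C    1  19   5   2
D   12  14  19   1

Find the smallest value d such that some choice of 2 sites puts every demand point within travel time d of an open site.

5

Open {B, C}.
  Farthest demand point is N3 at travel time 5 (to C); all others are ≤ 5.
With {A, C} the worst case is 7.
With {A, B} the worst case is 14.
No size-2 selection achieves below 5.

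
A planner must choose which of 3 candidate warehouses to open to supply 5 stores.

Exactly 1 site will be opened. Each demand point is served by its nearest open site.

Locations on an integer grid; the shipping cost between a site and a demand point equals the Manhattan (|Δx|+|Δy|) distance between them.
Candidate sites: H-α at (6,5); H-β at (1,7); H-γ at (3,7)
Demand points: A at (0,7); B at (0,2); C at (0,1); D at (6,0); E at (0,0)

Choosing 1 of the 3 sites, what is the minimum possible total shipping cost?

34

Open {H-β}.
  A→H-β 1, B→H-β 6, C→H-β 7, D→H-β 12, E→H-β 8  ⇒ total 34.
Compare {H-γ}: total 40.
Compare {H-α}: total 43.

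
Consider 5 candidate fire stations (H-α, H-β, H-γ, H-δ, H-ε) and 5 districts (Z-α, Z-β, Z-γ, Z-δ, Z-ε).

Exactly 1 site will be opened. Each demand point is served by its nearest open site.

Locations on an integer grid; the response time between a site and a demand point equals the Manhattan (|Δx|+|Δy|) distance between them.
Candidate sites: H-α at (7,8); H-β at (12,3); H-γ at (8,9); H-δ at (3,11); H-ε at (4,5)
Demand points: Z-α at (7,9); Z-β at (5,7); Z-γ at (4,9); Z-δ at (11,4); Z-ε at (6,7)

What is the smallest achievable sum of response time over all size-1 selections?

Open {H-α}.
  Z-α→H-α 1, Z-β→H-α 3, Z-γ→H-α 4, Z-δ→H-α 8, Z-ε→H-α 2  ⇒ total 18.
Compare {H-γ}: total 22.
Compare {H-ε}: total 26.
No size-1 selection does better; minimum is 18.

18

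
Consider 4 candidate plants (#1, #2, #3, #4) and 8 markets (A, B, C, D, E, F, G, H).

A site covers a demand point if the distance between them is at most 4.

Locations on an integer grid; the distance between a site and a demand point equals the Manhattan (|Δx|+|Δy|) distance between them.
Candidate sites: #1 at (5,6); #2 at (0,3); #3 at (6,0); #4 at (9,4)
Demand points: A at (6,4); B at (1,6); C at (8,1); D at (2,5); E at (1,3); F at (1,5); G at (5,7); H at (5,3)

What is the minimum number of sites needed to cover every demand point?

3

Coverage sets (demand points within 4 of each site):
  #1: {A, B, D, G, H}
  #2: {B, D, E, F}
  #3: {A, C, H}
  #4: {A, C}
No 2 sites suffice: every size-2 union leaves at least one demand point uncovered.
But {#1, #2, #3} covers everything, so the minimum is 3.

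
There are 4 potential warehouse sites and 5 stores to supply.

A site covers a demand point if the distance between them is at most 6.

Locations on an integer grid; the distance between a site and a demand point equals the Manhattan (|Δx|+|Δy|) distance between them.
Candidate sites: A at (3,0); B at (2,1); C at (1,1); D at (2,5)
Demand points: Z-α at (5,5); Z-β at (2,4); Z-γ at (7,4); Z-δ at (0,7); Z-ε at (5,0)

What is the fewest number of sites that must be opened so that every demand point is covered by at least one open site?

2

Coverage sets (demand points within 6 of each site):
  A: {Z-β, Z-ε}
  B: {Z-β, Z-ε}
  C: {Z-β, Z-ε}
  D: {Z-α, Z-β, Z-γ, Z-δ}
No single site covers all 5 demand points.
But {A, D} covers everything, so the minimum is 2.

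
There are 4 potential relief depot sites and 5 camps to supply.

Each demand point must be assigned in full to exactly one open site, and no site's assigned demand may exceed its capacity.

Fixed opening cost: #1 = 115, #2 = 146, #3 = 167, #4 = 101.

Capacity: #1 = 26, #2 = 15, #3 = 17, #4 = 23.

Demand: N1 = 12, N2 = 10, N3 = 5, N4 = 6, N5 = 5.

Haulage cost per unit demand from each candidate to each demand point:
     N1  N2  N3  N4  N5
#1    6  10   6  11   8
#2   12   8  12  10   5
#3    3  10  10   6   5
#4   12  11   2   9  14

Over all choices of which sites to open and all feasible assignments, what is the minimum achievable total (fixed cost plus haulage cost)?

Open {#1, #4}; cheapest assignment that respects the capacities:
  #1 (cap 26, load 17): N1, N5 — cost 12×6 + 5×8 = 112
  #4 (cap 23, load 21): N2, N3, N4 — cost 10×11 + 5×2 + 6×9 = 174
  Shipping 286, fixed 216 → total 502.
  Any other capacity-feasible assignment to {#1, #4} ships for at least 286.
Compare {#3, #4}: its best feasible assignment gives total 503.
Compare {#1, #2}: its best feasible assignment gives total 534.
Every other set of open sites that can feasibly serve all demand totals ≥ 503 even under its best assignment. Minimum: 502.

502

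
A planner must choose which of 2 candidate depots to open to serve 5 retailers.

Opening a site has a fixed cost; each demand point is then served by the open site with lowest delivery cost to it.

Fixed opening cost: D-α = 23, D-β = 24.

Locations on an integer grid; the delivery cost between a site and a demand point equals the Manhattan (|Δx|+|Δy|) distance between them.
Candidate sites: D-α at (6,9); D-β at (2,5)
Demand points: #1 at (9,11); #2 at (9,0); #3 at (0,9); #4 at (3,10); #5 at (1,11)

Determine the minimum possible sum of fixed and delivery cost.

Open {D-α}: assign each demand point to its cheapest open site.
  #1→D-α 5, #2→D-α 12, #3→D-α 6, #4→D-α 4, #5→D-α 7
  delivery cost 34, fixed 23 → total 57.
Compare {D-β}: delivery cost 44 + fixed 24 = 68.
Compare {D-α, D-β}: delivery cost 34 + fixed 47 = 81.

57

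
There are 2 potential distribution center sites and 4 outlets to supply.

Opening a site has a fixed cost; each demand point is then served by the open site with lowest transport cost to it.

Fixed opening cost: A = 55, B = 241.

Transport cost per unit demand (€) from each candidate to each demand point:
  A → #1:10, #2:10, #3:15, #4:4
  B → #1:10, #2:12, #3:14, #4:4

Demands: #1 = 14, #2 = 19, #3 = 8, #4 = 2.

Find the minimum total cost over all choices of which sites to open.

513

Open {A}: assign each demand point to its cheapest open site.
  #1→A 14×10=140, #2→A 19×10=190, #3→A 8×15=120, #4→A 2×4=8
  transport cost 458, fixed 55 → total 513.
Compare {B}: transport cost 488 + fixed 241 = 729.
Compare {A, B}: transport cost 450 + fixed 296 = 746.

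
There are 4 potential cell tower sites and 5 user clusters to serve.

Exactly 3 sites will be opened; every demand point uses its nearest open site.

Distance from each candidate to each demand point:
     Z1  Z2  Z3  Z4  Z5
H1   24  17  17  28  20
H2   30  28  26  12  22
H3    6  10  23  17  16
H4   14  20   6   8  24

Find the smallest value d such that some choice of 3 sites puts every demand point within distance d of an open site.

16

Open {H1, H3, H4}.
  Farthest demand point is Z5 at distance 16 (to H3); all others are ≤ 16.
With {H2, H3, H4} the worst case is 16.
With {H1, H2, H3} the worst case is 17.
No size-3 selection achieves below 16.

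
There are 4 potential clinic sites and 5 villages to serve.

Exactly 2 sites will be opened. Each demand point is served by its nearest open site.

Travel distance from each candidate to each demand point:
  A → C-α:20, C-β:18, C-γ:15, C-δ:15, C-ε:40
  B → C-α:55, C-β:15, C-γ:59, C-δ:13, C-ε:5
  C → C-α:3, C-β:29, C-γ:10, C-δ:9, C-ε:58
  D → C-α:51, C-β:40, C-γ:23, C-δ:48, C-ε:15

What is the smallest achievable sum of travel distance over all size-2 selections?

42

Open {B, C}.
  C-α→C 3, C-β→B 15, C-γ→C 10, C-δ→C 9, C-ε→B 5  ⇒ total 42.
Compare {C, D}: total 66.
Compare {A, B}: total 68.
No size-2 selection does better; minimum is 42.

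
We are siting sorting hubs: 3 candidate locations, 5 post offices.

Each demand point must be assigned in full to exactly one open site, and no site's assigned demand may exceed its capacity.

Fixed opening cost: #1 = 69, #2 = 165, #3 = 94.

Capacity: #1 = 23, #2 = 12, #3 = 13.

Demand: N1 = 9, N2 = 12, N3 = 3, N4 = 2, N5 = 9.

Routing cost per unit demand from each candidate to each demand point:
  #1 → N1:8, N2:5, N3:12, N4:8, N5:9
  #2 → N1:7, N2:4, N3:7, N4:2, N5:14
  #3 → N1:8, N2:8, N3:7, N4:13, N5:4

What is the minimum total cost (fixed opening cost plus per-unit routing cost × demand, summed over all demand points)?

368

Open {#1, #3}; cheapest assignment that respects the capacities:
  #1 (cap 23, load 23): N1, N2, N4 — cost 9×8 + 12×5 + 2×8 = 148
  #3 (cap 13, load 12): N3, N5 — cost 3×7 + 9×4 = 57
  Shipping 205, fixed 163 → total 368.
  Any other capacity-feasible assignment to {#1, #3} ships for at least 205.
Compare {#1, #2}: its best feasible assignment gives total 475.
Compare {#1, #2, #3}: its best feasible assignment gives total 512.
Every other set of open sites that can feasibly serve all demand totals ≥ 475 even under its best assignment. Minimum: 368.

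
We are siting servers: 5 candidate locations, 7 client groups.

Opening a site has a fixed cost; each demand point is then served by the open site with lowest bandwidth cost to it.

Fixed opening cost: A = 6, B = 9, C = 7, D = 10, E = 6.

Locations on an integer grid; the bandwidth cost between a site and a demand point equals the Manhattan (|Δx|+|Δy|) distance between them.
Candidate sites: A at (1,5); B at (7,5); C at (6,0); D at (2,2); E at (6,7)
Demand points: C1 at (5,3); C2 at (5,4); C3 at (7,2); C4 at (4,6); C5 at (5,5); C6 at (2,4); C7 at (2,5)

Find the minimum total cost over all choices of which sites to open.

34

Open {A, B}: assign each demand point to its cheapest open site.
  C1→B 4, C2→B 3, C3→B 3, C4→A 4, C5→B 2, C6→A 2, C7→A 1
  bandwidth cost 19, fixed 15 → total 34.
Compare {B}: bandwidth cost 27 + fixed 9 = 36.
Compare {A, C}: bandwidth cost 23 + fixed 13 = 36.
Compare {A, E}: bandwidth cost 24 + fixed 12 = 36.
All other subsets cost ≥ 36. Minimum total cost: 34.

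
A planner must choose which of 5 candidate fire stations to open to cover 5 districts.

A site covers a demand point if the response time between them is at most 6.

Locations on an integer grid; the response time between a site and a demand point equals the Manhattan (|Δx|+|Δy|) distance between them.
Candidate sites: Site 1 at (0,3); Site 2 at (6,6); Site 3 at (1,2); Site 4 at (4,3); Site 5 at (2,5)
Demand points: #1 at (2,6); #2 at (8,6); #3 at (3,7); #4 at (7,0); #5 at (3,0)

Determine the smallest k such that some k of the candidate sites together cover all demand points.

Coverage sets (demand points within 6 of each site):
  Site 1: {#1, #5}
  Site 2: {#1, #2, #3}
  Site 3: {#1, #5}
  Site 4: {#1, #3, #4, #5}
  Site 5: {#1, #3, #5}
No single site covers all 5 demand points.
But {Site 2, Site 4} covers everything, so the minimum is 2.

2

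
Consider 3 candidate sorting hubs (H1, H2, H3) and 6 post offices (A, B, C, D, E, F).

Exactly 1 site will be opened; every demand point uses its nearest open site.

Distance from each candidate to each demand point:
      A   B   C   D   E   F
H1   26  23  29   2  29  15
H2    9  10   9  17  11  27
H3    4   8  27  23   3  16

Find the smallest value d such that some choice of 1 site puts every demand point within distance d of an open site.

27

Open {H2}.
  Farthest demand point is F at distance 27 (to H2); all others are ≤ 27.
With {H3} the worst case is 27.
With {H1} the worst case is 29.
No size-1 selection achieves below 27.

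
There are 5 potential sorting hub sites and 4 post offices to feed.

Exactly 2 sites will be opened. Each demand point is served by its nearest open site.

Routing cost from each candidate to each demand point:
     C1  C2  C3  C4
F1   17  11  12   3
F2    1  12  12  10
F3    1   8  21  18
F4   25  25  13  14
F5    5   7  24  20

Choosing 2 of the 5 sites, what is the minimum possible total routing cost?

24

Open {F1, F3}.
  C1→F3 1, C2→F3 8, C3→F1 12, C4→F1 3  ⇒ total 24.
Compare {F1, F2}: total 27.
Compare {F1, F5}: total 27.
No size-2 selection does better; minimum is 24.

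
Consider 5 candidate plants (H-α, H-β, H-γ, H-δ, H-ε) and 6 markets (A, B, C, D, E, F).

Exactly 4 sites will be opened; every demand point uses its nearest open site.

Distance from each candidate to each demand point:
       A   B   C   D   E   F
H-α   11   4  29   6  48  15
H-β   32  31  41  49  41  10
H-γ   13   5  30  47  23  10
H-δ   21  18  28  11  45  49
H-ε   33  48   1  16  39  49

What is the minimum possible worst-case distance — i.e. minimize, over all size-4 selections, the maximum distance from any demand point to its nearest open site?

23

Open {H-α, H-β, H-γ, H-ε}.
  Farthest demand point is E at distance 23 (to H-γ); all others are ≤ 23.
With {H-α, H-γ, H-δ, H-ε} the worst case is 23.
With {H-β, H-γ, H-δ, H-ε} the worst case is 23.
No size-4 selection achieves below 23.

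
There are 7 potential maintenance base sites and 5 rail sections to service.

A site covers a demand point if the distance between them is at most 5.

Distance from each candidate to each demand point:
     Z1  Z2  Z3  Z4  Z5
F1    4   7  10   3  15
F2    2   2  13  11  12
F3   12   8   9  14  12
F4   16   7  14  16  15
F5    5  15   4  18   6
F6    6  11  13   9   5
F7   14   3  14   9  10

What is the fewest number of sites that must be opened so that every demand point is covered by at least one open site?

Coverage sets (demand points within 5 of each site):
  F1: {Z1, Z4}
  F2: {Z1, Z2}
  F3: {}
  F4: {}
  F5: {Z1, Z3}
  F6: {Z5}
  F7: {Z2}
No 3 sites suffice: every size-3 union leaves at least one demand point uncovered.
But {F1, F2, F5, F6} covers everything, so the minimum is 4.

4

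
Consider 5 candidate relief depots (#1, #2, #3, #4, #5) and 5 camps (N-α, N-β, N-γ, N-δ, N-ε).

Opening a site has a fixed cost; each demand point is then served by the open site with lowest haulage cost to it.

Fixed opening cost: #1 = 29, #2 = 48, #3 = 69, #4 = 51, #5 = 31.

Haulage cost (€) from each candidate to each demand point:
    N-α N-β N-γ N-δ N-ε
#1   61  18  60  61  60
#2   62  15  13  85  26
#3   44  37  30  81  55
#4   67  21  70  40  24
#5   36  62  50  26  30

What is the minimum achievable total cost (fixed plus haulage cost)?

195

Open {#2, #5}: assign each demand point to its cheapest open site.
  N-α→#5 36, N-β→#2 15, N-γ→#2 13, N-δ→#5 26, N-ε→#2 26
  haulage cost 116, fixed 79 → total 195.
Compare {#1, #5}: haulage cost 160 + fixed 60 = 220.
Compare {#1, #2, #5}: haulage cost 116 + fixed 108 = 224.
Compare {#5}: haulage cost 204 + fixed 31 = 235.
All other subsets cost ≥ 220. Minimum total cost: 195.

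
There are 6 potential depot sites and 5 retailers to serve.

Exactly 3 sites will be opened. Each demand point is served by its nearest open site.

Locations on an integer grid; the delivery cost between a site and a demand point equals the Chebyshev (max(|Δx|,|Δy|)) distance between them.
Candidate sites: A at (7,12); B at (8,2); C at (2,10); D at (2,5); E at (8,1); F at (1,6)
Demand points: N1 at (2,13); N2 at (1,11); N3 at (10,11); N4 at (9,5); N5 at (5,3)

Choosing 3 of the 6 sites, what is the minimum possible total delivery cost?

Open {A, B, C}.
  N1→C 3, N2→C 1, N3→A 3, N4→B 3, N5→B 3  ⇒ total 13.
Compare {A, C, E}: total 14.
Compare {A, C, D}: total 17.
No size-3 selection does better; minimum is 13.

13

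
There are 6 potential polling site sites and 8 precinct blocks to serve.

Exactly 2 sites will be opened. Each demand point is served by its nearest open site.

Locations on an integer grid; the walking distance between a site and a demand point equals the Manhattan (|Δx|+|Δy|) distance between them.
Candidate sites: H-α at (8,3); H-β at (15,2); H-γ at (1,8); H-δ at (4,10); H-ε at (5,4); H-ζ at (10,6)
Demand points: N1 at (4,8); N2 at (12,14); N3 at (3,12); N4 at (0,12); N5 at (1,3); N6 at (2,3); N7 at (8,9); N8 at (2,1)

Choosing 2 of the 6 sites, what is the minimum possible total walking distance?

Open {H-δ, H-ε}.
  N1→H-δ 2, N2→H-δ 12, N3→H-δ 3, N4→H-δ 6, N5→H-ε 5, N6→H-ε 4, N7→H-δ 5, N8→H-ε 6  ⇒ total 43.
Compare {H-γ, H-δ}: total 46.
Compare {H-γ, H-ζ}: total 48.
No size-2 selection does better; minimum is 43.

43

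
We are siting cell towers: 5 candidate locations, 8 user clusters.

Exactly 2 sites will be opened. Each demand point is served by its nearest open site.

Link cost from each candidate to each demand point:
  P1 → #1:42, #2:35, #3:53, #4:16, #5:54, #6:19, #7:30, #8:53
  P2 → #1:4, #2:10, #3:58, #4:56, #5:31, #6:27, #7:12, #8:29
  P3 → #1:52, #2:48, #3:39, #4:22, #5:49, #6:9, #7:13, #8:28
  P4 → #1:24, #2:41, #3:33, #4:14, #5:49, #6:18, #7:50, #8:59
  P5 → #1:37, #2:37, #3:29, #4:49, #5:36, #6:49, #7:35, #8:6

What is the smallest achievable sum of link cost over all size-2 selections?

Open {P2, P4}.
  #1→P2 4, #2→P2 10, #3→P4 33, #4→P4 14, #5→P2 31, #6→P4 18, #7→P2 12, #8→P2 29  ⇒ total 151.
Compare {P2, P3}: total 155.
Compare {P2, P5}: total 168.
No size-2 selection does better; minimum is 151.

151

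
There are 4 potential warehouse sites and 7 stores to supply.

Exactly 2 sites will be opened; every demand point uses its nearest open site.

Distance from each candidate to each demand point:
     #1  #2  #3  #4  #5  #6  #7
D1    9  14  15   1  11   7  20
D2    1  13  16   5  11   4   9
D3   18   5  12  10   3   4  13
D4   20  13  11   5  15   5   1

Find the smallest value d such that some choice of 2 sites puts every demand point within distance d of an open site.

12

Open {D2, D3}.
  Farthest demand point is #3 at distance 12 (to D3); all others are ≤ 12.
With {D1, D3} the worst case is 13.
With {D1, D4} the worst case is 13.
No size-2 selection achieves below 12.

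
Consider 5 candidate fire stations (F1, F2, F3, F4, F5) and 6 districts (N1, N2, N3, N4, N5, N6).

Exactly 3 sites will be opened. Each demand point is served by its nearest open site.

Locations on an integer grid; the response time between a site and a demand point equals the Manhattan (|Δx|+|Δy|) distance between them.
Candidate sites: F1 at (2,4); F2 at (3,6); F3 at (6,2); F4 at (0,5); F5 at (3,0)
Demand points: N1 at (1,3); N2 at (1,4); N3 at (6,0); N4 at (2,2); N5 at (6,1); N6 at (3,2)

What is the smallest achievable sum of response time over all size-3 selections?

Open {F1, F3, F5}.
  N1→F1 2, N2→F1 1, N3→F3 2, N4→F1 2, N5→F3 1, N6→F5 2  ⇒ total 10.
Compare {F1, F2, F3}: total 11.
Compare {F1, F3, F4}: total 11.
No size-3 selection does better; minimum is 10.

10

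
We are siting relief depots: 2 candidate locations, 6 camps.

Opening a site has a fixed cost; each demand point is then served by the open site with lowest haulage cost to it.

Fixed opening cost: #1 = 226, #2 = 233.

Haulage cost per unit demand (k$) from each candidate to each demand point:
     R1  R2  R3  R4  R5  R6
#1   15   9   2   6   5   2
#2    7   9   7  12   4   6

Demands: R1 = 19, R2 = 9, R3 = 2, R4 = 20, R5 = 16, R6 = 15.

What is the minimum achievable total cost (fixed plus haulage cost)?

826

Open {#1}: assign each demand point to its cheapest open site.
  R1→#1 19×15=285, R2→#1 9×9=81, R3→#1 2×2=4, R4→#1 20×6=120, R5→#1 16×5=80, R6→#1 15×2=30
  haulage cost 600, fixed 226 → total 826.
Compare {#2}: haulage cost 622 + fixed 233 = 855.
Compare {#1, #2}: haulage cost 432 + fixed 459 = 891.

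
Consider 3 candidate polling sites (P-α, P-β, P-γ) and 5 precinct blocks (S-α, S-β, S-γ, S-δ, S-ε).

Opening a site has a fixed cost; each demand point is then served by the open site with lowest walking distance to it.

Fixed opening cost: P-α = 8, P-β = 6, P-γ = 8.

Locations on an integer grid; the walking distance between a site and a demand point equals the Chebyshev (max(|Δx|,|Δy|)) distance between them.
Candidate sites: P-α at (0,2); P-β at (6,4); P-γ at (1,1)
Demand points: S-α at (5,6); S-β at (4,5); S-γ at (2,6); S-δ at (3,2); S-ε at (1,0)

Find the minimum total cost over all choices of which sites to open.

22

Open {P-β}: assign each demand point to its cheapest open site.
  S-α→P-β 2, S-β→P-β 2, S-γ→P-β 4, S-δ→P-β 3, S-ε→P-β 5
  walking distance 16, fixed 6 → total 22.
Compare {P-γ}: walking distance 17 + fixed 8 = 25.
Compare {P-β, P-γ}: walking distance 11 + fixed 14 = 25.
Compare {P-α}: walking distance 18 + fixed 8 = 26.
All other subsets cost ≥ 25. Minimum total cost: 22.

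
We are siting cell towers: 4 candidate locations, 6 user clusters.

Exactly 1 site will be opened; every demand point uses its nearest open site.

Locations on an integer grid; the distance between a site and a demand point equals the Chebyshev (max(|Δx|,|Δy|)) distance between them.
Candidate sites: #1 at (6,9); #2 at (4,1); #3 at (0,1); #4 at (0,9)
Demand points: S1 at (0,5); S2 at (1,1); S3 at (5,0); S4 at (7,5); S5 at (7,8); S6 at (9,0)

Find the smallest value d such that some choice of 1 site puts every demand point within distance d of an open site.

Open {#2}.
  Farthest demand point is S5 at distance 7 (to #2); all others are ≤ 7.
With {#1} the worst case is 9.
With {#3} the worst case is 9.
No size-1 selection achieves below 7.

7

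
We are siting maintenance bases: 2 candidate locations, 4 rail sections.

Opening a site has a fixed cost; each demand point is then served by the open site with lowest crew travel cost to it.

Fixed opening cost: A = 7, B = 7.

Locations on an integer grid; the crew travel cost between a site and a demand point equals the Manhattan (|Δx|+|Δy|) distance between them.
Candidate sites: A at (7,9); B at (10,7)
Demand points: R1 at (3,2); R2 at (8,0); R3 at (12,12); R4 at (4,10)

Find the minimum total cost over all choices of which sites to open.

Open {A}: assign each demand point to its cheapest open site.
  R1→A 11, R2→A 10, R3→A 8, R4→A 4
  crew travel cost 33, fixed 7 → total 40.
Compare {B}: crew travel cost 37 + fixed 7 = 44.
Compare {A, B}: crew travel cost 31 + fixed 14 = 45.

40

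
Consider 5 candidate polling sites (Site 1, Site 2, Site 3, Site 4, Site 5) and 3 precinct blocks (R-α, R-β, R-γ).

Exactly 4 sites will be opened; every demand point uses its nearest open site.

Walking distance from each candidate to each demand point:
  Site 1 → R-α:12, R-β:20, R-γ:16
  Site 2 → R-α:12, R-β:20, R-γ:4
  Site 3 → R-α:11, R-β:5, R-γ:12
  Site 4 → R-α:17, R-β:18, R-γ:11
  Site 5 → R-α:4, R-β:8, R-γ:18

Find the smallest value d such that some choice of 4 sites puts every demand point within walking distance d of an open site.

Open {Site 1, Site 2, Site 3, Site 5}.
  Farthest demand point is R-β at walking distance 5 (to Site 3); all others are ≤ 5.
With {Site 2, Site 3, Site 4, Site 5} the worst case is 5.
With {Site 1, Site 2, Site 4, Site 5} the worst case is 8.
No size-4 selection achieves below 5.

5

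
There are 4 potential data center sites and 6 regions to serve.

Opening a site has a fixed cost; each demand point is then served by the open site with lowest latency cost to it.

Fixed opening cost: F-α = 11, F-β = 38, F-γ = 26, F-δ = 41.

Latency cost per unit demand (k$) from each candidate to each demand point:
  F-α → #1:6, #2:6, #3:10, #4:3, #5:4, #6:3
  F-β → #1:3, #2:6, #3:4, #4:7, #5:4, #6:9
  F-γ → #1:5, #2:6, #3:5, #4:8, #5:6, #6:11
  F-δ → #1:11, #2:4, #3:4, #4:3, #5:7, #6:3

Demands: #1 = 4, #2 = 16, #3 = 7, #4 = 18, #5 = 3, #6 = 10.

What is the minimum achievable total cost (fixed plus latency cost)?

264

Open {F-α, F-δ}: assign each demand point to its cheapest open site.
  #1→F-α 4×6=24, #2→F-δ 16×4=64, #3→F-δ 7×4=28, #4→F-α 18×3=54, #5→F-α 3×4=12, #6→F-α 10×3=30
  latency cost 212, fixed 52 → total 264.
Compare {F-β, F-δ}: latency cost 200 + fixed 79 = 279.
Compare {F-α, F-β}: latency cost 232 + fixed 49 = 281.
Compare {F-γ, F-δ}: latency cost 214 + fixed 67 = 281.
All other subsets cost ≥ 279. Minimum total cost: 264.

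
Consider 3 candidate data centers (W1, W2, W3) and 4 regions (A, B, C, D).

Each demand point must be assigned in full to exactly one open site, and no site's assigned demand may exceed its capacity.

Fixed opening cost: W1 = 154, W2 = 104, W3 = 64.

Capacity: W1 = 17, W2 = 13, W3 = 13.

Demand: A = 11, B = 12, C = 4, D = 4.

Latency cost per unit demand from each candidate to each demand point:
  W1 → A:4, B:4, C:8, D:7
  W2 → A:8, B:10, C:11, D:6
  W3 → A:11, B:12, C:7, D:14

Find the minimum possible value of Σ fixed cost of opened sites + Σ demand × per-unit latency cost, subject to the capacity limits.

514

Open {W1, W2, W3}; cheapest assignment that respects the capacities:
  W1 (cap 17, load 16): B, D — cost 12×4 + 4×7 = 76
  W2 (cap 13, load 11): A — cost 11×8 = 88
  W3 (cap 13, load 4): C — cost 4×7 = 28
  Shipping 192, fixed 322 → total 514.
  Any other capacity-feasible assignment to {W1, W2, W3} ships for at least 192.
Total demand is 31 and no other set of sites has combined capacity ≥ 31, so {W1, W2, W3} is the only feasible choice of open sites. Minimum: 514.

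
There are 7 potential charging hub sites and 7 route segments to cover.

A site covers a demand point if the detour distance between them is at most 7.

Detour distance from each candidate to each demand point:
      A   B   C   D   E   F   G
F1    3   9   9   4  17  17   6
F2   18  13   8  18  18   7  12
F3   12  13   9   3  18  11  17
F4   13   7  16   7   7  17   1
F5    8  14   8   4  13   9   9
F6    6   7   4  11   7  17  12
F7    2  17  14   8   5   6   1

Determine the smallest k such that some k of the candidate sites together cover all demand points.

Coverage sets (demand points within 7 of each site):
  F1: {A, D, G}
  F2: {F}
  F3: {D}
  F4: {B, D, E, G}
  F5: {D}
  F6: {A, B, C, E}
  F7: {A, E, F, G}
No 2 sites suffice: every size-2 union leaves at least one demand point uncovered.
But {F1, F2, F6} covers everything, so the minimum is 3.

3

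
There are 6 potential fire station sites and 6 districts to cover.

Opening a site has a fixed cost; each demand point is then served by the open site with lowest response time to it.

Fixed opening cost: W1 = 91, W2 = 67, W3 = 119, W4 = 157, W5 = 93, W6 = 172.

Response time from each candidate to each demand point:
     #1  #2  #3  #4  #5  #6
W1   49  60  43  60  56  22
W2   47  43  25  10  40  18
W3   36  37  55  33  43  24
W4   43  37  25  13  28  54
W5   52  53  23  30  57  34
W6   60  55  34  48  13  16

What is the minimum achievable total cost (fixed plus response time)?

250

Open {W2}: assign each demand point to its cheapest open site.
  #1→W2 47, #2→W2 43, #3→W2 25, #4→W2 10, #5→W2 40, #6→W2 18
  response time 183, fixed 67 → total 250.
Compare {W1, W2}: response time 183 + fixed 158 = 341.
Compare {W2, W5}: response time 181 + fixed 160 = 341.
Compare {W5}: response time 249 + fixed 93 = 342.
All other subsets cost ≥ 341. Minimum total cost: 250.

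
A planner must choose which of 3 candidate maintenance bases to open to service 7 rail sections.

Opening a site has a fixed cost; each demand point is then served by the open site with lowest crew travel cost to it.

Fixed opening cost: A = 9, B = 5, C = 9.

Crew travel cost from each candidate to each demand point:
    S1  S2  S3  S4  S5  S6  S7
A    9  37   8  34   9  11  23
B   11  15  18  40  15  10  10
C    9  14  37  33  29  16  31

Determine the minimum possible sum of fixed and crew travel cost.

Open {A, B}: assign each demand point to its cheapest open site.
  S1→A 9, S2→B 15, S3→A 8, S4→A 34, S5→A 9, S6→B 10, S7→B 10
  crew travel cost 95, fixed 14 → total 109.
Compare {A, B, C}: crew travel cost 93 + fixed 23 = 116.
Compare {B, C}: crew travel cost 109 + fixed 14 = 123.
Compare {B}: crew travel cost 119 + fixed 5 = 124.
All other subsets cost ≥ 116. Minimum total cost: 109.

109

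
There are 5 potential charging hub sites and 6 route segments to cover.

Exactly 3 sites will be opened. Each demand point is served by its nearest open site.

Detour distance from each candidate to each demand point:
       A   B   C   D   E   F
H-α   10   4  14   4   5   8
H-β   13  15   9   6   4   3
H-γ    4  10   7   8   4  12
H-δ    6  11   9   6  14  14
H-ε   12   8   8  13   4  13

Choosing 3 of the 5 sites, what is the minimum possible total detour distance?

26

Open {H-α, H-β, H-γ}.
  A→H-γ 4, B→H-α 4, C→H-γ 7, D→H-α 4, E→H-β 4, F→H-β 3  ⇒ total 26.
Compare {H-α, H-β, H-δ}: total 30.
Compare {H-α, H-γ, H-δ}: total 31.
No size-3 selection does better; minimum is 26.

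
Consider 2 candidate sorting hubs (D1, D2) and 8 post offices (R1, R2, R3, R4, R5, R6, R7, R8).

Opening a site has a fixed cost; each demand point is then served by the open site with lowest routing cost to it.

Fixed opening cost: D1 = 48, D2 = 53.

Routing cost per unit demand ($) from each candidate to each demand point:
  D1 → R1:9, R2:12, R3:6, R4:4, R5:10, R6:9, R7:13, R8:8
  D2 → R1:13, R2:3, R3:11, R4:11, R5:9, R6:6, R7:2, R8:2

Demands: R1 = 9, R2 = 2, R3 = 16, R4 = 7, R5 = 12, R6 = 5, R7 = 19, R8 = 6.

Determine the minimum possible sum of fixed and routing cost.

500

Open {D1, D2}: assign each demand point to its cheapest open site.
  R1→D1 9×9=81, R2→D2 2×3=6, R3→D1 16×6=96, R4→D1 7×4=28, R5→D2 12×9=108, R6→D2 5×6=30, R7→D2 19×2=38, R8→D2 6×2=12
  routing cost 399, fixed 101 → total 500.
Compare {D2}: routing cost 564 + fixed 53 = 617.
Compare {D1}: routing cost 689 + fixed 48 = 737.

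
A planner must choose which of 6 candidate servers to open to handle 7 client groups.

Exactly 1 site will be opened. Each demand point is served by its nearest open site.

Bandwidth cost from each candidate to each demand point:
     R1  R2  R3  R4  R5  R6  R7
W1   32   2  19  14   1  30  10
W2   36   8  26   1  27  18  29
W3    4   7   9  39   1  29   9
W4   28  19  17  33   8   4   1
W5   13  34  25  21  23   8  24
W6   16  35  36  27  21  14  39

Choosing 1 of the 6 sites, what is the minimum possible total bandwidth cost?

98

Open {W3}.
  R1→W3 4, R2→W3 7, R3→W3 9, R4→W3 39, R5→W3 1, R6→W3 29, R7→W3 9  ⇒ total 98.
Compare {W1}: total 108.
Compare {W4}: total 110.
No size-1 selection does better; minimum is 98.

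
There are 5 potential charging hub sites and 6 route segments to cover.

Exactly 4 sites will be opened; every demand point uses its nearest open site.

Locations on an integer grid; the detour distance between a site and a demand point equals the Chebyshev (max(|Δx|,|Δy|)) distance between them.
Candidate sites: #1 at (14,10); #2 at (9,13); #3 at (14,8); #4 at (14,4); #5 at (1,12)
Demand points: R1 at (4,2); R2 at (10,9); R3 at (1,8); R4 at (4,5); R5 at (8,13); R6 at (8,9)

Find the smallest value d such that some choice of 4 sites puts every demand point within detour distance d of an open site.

10

Open {#1, #2, #3, #4}.
  Farthest demand point is R1 at detour distance 10 (to #1); all others are ≤ 10.
With {#1, #2, #3, #5} the worst case is 10.
With {#1, #2, #4, #5} the worst case is 10.
No size-4 selection achieves below 10.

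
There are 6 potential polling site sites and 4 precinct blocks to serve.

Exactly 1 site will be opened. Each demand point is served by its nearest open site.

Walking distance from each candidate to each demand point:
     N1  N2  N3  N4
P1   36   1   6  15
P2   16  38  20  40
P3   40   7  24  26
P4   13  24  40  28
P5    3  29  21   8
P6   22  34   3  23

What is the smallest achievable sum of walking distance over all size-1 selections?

Open {P1}.
  N1→P1 36, N2→P1 1, N3→P1 6, N4→P1 15  ⇒ total 58.
Compare {P5}: total 61.
Compare {P6}: total 82.
No size-1 selection does better; minimum is 58.

58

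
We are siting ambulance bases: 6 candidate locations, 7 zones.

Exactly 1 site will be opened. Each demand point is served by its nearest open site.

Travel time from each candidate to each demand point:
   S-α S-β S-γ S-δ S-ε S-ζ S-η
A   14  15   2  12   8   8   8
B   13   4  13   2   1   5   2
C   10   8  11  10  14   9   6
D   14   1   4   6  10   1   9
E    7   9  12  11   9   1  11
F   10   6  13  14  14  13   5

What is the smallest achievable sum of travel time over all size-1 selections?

40

Open {B}.
  S-α→B 13, S-β→B 4, S-γ→B 13, S-δ→B 2, S-ε→B 1, S-ζ→B 5, S-η→B 2  ⇒ total 40.
Compare {D}: total 45.
Compare {E}: total 60.
No size-1 selection does better; minimum is 40.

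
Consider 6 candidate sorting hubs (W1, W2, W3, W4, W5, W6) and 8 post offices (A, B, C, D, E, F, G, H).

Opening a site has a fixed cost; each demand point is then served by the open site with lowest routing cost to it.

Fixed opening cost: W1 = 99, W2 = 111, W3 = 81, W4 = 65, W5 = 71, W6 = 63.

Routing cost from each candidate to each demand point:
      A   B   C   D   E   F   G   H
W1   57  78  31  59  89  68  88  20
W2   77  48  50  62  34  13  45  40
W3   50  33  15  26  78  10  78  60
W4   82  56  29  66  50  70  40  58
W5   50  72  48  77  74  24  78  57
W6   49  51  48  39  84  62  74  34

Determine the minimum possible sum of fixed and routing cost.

Open {W3, W4}: assign each demand point to its cheapest open site.
  A→W3 50, B→W3 33, C→W3 15, D→W3 26, E→W4 50, F→W3 10, G→W4 40, H→W4 58
  routing cost 282, fixed 146 → total 428.
Compare {W3}: routing cost 350 + fixed 81 = 431.
Compare {W2, W3}: routing cost 253 + fixed 192 = 445.
Compare {W3, W6}: routing cost 319 + fixed 144 = 463.
All other subsets cost ≥ 431. Minimum total cost: 428.

428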